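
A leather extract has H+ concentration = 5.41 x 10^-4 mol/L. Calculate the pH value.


pH = -log10[H+]
pH = -log10(5.41 x 10^-4) = 3.27


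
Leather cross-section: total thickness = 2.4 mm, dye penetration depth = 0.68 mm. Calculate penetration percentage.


28.3%

Penetration% = 0.68 / 2.4 x 100
Penetration = 28.3%


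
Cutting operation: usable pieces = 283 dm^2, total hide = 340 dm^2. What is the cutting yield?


Yield = usable / total x 100
Yield = 283 / 340 x 100 = 83.2%


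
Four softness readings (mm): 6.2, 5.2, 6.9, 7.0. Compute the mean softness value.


Sum = 6.2 + 5.2 + 6.9 + 7.0
Mean = 25.3 / 4 = 6.33 mm


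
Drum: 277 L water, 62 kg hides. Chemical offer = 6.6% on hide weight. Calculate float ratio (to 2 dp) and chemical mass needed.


Float ratio = 277 / 62 = 4.47
Chemical = 62 x 6.6 / 100 = 4.092 kg


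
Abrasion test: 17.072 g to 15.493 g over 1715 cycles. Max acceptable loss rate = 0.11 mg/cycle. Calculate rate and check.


Loss = 17.072 - 15.493 = 1.579 g
Rate = 1.579 g / 1715 cycles x 1000 = 0.921 mg/cycle
Max = 0.11 mg/cycle
Passes: No


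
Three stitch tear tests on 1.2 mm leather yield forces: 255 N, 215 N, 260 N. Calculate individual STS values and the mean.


STS1 = 255 / 1.2 = 212.5 N/mm
STS2 = 215 / 1.2 = 179.2 N/mm
STS3 = 260 / 1.2 = 216.7 N/mm
Mean = (212.5 + 179.2 + 216.7) / 3 = 202.8 N/mm


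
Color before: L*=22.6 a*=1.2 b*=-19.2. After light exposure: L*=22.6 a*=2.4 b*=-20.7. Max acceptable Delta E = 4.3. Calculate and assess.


Delta E = 1.92
Passes: Yes

dL = 0.0, da = 1.2, db = -1.5
dE = sqrt((0.0)^2 + (1.2)^2 + (-1.5)^2) = 1.92
Max = 4.3
Passes: Yes


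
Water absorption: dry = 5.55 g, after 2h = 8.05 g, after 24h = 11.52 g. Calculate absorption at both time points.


WA (2h) = (8.05 - 5.55) / 5.55 x 100 = 45.0%
WA (24h) = (11.52 - 5.55) / 5.55 x 100 = 107.6%


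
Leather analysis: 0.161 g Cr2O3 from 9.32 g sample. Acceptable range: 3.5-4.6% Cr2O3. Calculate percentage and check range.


Cr2O3 = 1.73%
Within range: No


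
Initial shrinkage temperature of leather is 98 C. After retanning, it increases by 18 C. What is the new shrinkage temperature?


New Ts = 98 + 18 = 116 C


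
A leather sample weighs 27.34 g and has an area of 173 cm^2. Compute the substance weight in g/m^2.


1580.3 g/m^2


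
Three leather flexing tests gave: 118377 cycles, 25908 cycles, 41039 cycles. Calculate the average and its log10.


Average = (118377 + 25908 + 41039) / 3 = 61775 cycles
log10(61775) = 4.79


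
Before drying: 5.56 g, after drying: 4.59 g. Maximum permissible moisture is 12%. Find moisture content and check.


MC = (5.56 - 4.59) / 5.56 x 100 = 17.4%
Maximum: 12%
Acceptable: No


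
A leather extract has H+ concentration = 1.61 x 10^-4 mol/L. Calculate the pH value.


pH = 3.79


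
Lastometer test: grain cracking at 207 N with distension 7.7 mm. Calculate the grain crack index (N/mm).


Grain crack index = force / distension
Index = 207 / 7.7 = 26.9 N/mm


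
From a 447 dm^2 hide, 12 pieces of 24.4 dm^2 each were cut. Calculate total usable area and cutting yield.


Usable area = 292.8 dm^2
Yield = 65.5%

Total usable = 12 x 24.4 = 292.8 dm^2
Yield = 292.8 / 447 x 100 = 65.5%


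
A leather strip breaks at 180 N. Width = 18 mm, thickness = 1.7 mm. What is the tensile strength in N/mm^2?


5.88 N/mm^2

Cross-sectional area = 18 x 1.7 = 30.6 mm^2
Tensile strength = 180 / 30.6 = 5.88 N/mm^2


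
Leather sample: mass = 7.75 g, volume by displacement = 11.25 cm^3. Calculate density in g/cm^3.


0.689 g/cm^3


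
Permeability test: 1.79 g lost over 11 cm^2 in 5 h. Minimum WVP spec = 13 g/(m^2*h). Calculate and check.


WVP = 1.79 / (11 x 5) x 10000 = 325.45 g/(m^2*h)
Minimum: 13 g/(m^2*h)
Meets spec: Yes


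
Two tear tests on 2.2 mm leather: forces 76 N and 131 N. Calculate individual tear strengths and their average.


Tear 1 = 34.5 N/mm
Tear 2 = 59.5 N/mm
Average = 47.0 N/mm

Tear 1 = 76 / 2.2 = 34.5 N/mm
Tear 2 = 131 / 2.2 = 59.5 N/mm
Average = (34.5 + 59.5) / 2 = 47.0 N/mm


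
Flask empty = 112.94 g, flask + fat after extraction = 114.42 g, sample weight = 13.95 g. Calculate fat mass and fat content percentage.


Fat mass = 1.48 g
Fat content = 10.6%

Fat mass = 114.42 - 112.94 = 1.48 g
Fat% = 1.48 / 13.95 x 100 = 10.6%


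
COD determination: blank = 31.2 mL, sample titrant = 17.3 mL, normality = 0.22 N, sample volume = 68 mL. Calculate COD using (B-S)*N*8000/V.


359.8 mg/L

COD = (31.2 - 17.3) x 0.22 x 8000 / 68
COD = 13.9 x 0.22 x 8000 / 68
COD = 359.8 mg/L


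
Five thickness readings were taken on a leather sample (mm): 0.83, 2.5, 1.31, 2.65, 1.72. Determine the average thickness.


1.80 mm


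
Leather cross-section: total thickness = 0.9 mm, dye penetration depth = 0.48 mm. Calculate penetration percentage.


53.3%

Penetration% = 0.48 / 0.9 x 100
Penetration = 53.3%


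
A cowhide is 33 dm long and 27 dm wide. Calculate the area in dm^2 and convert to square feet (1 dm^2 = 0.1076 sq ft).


Area = 33 x 27 = 891 dm^2
Conversion: 891 x 0.1076 = 95.87 sq ft


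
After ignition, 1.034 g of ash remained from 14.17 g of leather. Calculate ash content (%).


Ash% = 1.034 / 14.17 x 100
Ash% = 7.30%


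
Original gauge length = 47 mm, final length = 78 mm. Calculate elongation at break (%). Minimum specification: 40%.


Extension = 78 - 47 = 31 mm
Elongation = 31 / 47 x 100 = 66.0%
Minimum required: 40%
Meets specification: Yes


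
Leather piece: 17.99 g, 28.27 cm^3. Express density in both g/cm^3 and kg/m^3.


Density = 17.99 / 28.27 = 0.636 g/cm^3
Convert: 0.636 x 1000 = 636 kg/m^3


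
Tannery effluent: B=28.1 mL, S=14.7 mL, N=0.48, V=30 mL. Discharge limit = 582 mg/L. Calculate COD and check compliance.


COD = 1715.2 mg/L
Compliant: No


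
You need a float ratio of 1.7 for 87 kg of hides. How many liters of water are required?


Water = hide weight x target ratio
Water = 87 x 1.7 = 147.9 L


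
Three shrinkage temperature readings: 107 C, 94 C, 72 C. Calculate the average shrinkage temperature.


91.0 C

Average = (107 + 94 + 72) / 3
Average = 273 / 3 = 91.0 C


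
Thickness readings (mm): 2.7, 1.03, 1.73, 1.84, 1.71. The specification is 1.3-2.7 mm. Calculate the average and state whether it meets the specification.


Sum = 9.01
Average = 9.01 / 5 = 1.80 mm
Specification range: 1.3 to 2.7 mm
Within spec: Yes


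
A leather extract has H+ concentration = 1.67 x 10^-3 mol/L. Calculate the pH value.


pH = 2.78

pH = -log10[H+]
pH = -log10(1.67 x 10^-3) = 2.78


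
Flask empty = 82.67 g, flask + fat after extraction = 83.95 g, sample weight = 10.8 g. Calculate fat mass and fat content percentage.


Fat mass = 83.95 - 82.67 = 1.28 g
Fat% = 1.28 / 10.8 x 100 = 11.9%


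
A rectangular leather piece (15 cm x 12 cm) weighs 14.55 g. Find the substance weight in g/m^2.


Area = 15 x 12 = 180 cm^2
SW = 14.55 / 180 x 10000 = 808.3 g/m^2


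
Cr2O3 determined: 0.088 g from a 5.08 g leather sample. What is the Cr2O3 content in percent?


1.73%


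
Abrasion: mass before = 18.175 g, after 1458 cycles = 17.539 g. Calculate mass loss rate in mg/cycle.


0.436 mg/cycle


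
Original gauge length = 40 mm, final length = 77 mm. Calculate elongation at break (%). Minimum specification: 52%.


Elongation = 92.5%
Meets spec: Yes

Extension = 77 - 40 = 37 mm
Elongation = 37 / 40 x 100 = 92.5%
Minimum required: 52%
Meets specification: Yes


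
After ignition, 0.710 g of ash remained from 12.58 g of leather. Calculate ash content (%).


5.64%


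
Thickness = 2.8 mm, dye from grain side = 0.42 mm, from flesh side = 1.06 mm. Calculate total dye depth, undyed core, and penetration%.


Total dyed = 1.48 mm
Undyed core = 1.32 mm
Penetration = 52.9%

Total dyed = 0.42 + 1.06 = 1.48 mm
Undyed core = 2.8 - 1.48 = 1.32 mm
Penetration = 1.48 / 2.8 x 100 = 52.9%


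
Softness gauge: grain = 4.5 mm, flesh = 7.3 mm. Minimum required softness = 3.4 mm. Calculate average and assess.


Average = (4.5 + 7.3) / 2 = 5.90 mm
Minimum = 3.4 mm
Meets requirement: Yes


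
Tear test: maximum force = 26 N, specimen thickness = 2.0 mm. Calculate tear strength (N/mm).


Tear strength = force / thickness
Tear = 26 / 2.0 = 13.0 N/mm


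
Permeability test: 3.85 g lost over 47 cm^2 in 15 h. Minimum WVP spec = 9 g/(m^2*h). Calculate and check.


WVP = 3.85 / (47 x 15) x 10000 = 54.61 g/(m^2*h)
Minimum: 9 g/(m^2*h)
Meets spec: Yes


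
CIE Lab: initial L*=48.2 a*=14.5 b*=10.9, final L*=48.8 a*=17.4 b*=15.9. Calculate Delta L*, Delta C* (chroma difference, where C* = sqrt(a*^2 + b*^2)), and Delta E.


Delta L* = 0.6
Delta C* = 5.43
Delta E = 5.81

Delta L* = 48.8 - 48.2 = 0.6
C1* = sqrt((14.5)^2 + (10.9)^2) = 18.140
C2* = sqrt((17.4)^2 + (15.9)^2) = 23.571
Delta C* = 23.571 - 18.140 = 5.43
Delta E = sqrt((0.6)^2 + (2.9)^2 + (5.0)^2) = 5.81


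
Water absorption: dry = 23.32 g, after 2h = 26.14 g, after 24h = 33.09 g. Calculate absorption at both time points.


2h absorption = 12.1%
24h absorption = 41.9%

WA (2h) = (26.14 - 23.32) / 23.32 x 100 = 12.1%
WA (24h) = (33.09 - 23.32) / 23.32 x 100 = 41.9%


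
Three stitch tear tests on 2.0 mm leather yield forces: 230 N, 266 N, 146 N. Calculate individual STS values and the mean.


STS1 = 230 / 2.0 = 115.0 N/mm
STS2 = 266 / 2.0 = 133.0 N/mm
STS3 = 146 / 2.0 = 73.0 N/mm
Mean = (115.0 + 133.0 + 73.0) / 3 = 107.0 N/mm


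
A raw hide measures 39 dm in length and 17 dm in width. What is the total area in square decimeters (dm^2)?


663 dm^2


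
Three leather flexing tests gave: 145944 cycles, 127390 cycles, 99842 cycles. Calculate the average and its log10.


Average = 124392 cycles
log10 = 5.09


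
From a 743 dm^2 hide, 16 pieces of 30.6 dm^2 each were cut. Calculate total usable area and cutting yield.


Usable area = 489.6 dm^2
Yield = 65.9%

Total usable = 16 x 30.6 = 489.6 dm^2
Yield = 489.6 / 743 x 100 = 65.9%


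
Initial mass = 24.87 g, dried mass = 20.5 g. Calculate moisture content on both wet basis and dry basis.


Moisture lost = 24.87 - 20.5 = 4.37 g
Wet basis MC = 4.37 / 24.87 x 100 = 17.6%
Dry basis MC = 4.37 / 20.5 x 100 = 21.3%


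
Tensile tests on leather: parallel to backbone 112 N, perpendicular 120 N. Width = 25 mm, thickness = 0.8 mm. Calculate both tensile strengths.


Parallel = 5.60 N/mm^2
Perpendicular = 6.00 N/mm^2

Area = 25 x 0.8 = 20.0 mm^2
TS (parallel) = 112 / 20.0 = 5.60 N/mm^2
TS (perpendicular) = 120 / 20.0 = 6.00 N/mm^2


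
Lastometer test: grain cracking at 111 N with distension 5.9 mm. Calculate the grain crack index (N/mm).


18.8 N/mm


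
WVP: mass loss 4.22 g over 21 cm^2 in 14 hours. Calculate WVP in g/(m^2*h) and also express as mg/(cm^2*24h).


WVP = 4.22 / (21 x 14) x 10000 = 143.54 g/(m^2*h)
Mass loss in mg = 4.22 x 1000 = 4220 mg
Per cm^2 per 24h in mg: 4220 x 24 / (21 x 14) = 101280 / 294 = 344.49 mg/(cm^2*24h)


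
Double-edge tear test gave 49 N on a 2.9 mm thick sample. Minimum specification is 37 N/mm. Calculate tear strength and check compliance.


Tear strength = 49 / 2.9 = 16.9 N/mm
Required minimum = 37 N/mm
Compliant: No


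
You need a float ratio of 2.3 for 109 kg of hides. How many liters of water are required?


250.7 L

Water = hide weight x target ratio
Water = 109 x 2.3 = 250.7 L


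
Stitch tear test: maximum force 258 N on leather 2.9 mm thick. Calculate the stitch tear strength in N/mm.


89.0 N/mm


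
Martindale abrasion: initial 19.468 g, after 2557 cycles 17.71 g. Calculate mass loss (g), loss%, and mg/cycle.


Loss = 19.468 - 17.71 = 1.758 g
Loss% = 1.758 / 19.468 x 100 = 9.03%
Rate = 1.758 / 2557 x 1000 = 0.688 mg/cycle


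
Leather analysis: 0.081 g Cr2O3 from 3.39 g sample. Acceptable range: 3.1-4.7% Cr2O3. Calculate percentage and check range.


Cr2O3 = 2.39%
Within range: No

Cr2O3% = 0.081 / 3.39 x 100 = 2.39%
Acceptable range: 3.1 to 4.7%
Within range: No


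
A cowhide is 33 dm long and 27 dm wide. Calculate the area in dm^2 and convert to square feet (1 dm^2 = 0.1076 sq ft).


891 dm^2
95.87 sq ft

Area = 33 x 27 = 891 dm^2
Conversion: 891 x 0.1076 = 95.87 sq ft


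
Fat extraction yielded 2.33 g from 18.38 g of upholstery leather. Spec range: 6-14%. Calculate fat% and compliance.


Fat% = 2.33 / 18.38 x 100 = 12.7%
Spec range: 6-14%
Compliant: Yes


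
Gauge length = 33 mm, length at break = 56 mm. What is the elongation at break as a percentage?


Extension = 56 - 33 = 23 mm
Elongation = 23 / 33 x 100 = 69.7%


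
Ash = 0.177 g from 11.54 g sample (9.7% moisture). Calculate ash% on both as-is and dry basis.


As-is ash = 1.53%
Dry-basis ash = 1.70%


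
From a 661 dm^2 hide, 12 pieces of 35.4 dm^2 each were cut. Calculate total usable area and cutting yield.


Usable area = 424.8 dm^2
Yield = 64.3%

Total usable = 12 x 35.4 = 424.8 dm^2
Yield = 424.8 / 661 x 100 = 64.3%


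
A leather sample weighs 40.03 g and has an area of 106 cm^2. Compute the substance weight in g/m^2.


3776.4 g/m^2

Substance weight = mass / area x 10000
SW = 40.03 / 106 x 10000
SW = 3776.4 g/m^2


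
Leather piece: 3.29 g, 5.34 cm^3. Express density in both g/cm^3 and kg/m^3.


0.616 g/cm^3
616 kg/m^3


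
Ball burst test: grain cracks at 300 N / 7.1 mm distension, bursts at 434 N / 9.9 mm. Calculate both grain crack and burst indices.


Crack index = 42.3 N/mm
Burst index = 43.8 N/mm


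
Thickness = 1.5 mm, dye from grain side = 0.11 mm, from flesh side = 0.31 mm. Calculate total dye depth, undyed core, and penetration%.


Total dyed = 0.42 mm
Undyed core = 1.08 mm
Penetration = 28.0%


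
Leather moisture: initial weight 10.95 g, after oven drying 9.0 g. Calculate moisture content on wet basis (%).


Moisture = 10.95 - 9.0 = 1.95 g
MC = 1.95 / 10.95 x 100 = 17.8%


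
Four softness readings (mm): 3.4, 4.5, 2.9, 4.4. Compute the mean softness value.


Sum = 3.4 + 4.5 + 2.9 + 4.4
Mean = 15.2 / 4 = 3.80 mm


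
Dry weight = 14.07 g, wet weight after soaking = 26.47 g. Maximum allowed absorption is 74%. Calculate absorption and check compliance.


WA = (26.47 - 14.07) / 14.07 x 100 = 88.1%
Maximum allowed: 74%
Compliant: No


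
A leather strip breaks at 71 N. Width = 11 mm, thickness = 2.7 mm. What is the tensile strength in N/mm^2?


2.39 N/mm^2

Cross-sectional area = 11 x 2.7 = 29.7 mm^2
Tensile strength = 71 / 29.7 = 2.39 N/mm^2


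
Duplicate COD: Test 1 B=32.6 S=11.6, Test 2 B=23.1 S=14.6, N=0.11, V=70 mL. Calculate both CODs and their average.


COD1 = (32.6 - 11.6) x 0.11 x 8000 / 70 = 264.0 mg/L
COD2 = (23.1 - 14.6) x 0.11 x 8000 / 70 = 106.9 mg/L
Average = (264.0 + 106.9) / 2 = 185.5 mg/L


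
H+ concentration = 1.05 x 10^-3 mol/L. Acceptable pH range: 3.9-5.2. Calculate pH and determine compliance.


pH = -log10(1.05 x 10^-3) = 2.98
Range: 3.9 to 5.2
Compliant: No


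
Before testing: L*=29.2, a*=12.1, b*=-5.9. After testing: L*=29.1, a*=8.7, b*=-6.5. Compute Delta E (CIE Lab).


Delta E = 3.45

dL = 29.1 - 29.2 = -0.1
da = 8.7 - 12.1 = -3.4
db = -6.5 - (-5.9) = -0.6
dE = sqrt((-0.1)^2 + (-3.4)^2 + (-0.6)^2) = 3.45


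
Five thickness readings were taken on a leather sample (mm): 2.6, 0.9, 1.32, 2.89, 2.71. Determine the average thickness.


Sum = 2.6 + 0.9 + 1.32 + 2.89 + 2.71 = 10.42
Average = 10.42 / 5 = 2.08 mm


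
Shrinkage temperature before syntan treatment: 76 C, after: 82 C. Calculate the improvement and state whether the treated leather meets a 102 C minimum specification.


Improvement = 6 C
Meets 102 C spec: No


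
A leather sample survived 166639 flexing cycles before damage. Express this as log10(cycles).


5.22

log10(166639) = 5.22


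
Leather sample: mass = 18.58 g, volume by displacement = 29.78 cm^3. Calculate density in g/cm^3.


0.624 g/cm^3


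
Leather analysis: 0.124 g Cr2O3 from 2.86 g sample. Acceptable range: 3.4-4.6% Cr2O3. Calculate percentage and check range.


Cr2O3% = 0.124 / 2.86 x 100 = 4.34%
Acceptable range: 3.4 to 4.6%
Within range: Yes


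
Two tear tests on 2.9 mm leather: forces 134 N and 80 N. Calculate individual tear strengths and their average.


Tear 1 = 46.2 N/mm
Tear 2 = 27.6 N/mm
Average = 36.9 N/mm


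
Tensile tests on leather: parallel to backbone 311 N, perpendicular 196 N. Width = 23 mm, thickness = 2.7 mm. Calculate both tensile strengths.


Area = 23 x 2.7 = 62.1 mm^2
TS (parallel) = 311 / 62.1 = 5.01 N/mm^2
TS (perpendicular) = 196 / 62.1 = 3.16 N/mm^2


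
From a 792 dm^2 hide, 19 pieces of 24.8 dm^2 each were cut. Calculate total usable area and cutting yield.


Total usable = 19 x 24.8 = 471.2 dm^2
Yield = 471.2 / 792 x 100 = 59.5%


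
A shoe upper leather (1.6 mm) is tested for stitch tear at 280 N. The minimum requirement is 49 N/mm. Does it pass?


STS = 280 / 1.6 = 175.0 N/mm
Minimum required: 49 N/mm
Passes: Yes


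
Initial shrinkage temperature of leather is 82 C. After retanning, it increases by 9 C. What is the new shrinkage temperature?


91 C


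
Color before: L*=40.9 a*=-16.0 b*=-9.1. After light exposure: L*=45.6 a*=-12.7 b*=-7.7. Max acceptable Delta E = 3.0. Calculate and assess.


dL = 4.7, da = 3.3, db = 1.4
dE = sqrt((4.7)^2 + (3.3)^2 + (1.4)^2) = 5.91
Max = 3.0
Passes: No


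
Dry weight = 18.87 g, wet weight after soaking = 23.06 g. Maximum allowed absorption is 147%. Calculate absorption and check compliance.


WA = (23.06 - 18.87) / 18.87 x 100 = 22.2%
Maximum allowed: 147%
Compliant: Yes


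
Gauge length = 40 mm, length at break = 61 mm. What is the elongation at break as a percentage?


52.5%

Extension = 61 - 40 = 21 mm
Elongation = 21 / 40 x 100 = 52.5%


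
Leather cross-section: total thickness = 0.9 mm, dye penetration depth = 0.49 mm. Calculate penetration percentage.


Penetration% = 0.49 / 0.9 x 100
Penetration = 54.4%


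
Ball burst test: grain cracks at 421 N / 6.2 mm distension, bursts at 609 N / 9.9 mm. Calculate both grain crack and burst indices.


Crack index = 421 / 6.2 = 67.9 N/mm
Burst index = 609 / 9.9 = 61.5 N/mm


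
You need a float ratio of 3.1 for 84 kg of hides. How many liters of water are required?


260.4 L


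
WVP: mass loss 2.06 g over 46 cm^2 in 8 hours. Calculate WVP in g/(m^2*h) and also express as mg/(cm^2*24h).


WVP = 2.06 / (46 x 8) x 10000 = 55.98 g/(m^2*h)
Mass loss in mg = 2.06 x 1000 = 2060 mg
Per cm^2 per 24h in mg: 2060 x 24 / (46 x 8) = 49440 / 368 = 134.35 mg/(cm^2*24h)


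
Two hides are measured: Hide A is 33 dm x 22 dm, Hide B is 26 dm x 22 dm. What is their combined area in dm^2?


Hide A area = 33 x 22 = 726 dm^2
Hide B area = 26 x 22 = 572 dm^2
Total = 726 + 572 = 1298 dm^2


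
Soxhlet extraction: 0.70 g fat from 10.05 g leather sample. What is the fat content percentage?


Fat content = 0.70 / 10.05 x 100
Fat = 7.0%


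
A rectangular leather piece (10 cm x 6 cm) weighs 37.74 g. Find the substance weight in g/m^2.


Area = 10 x 6 = 60 cm^2
SW = 37.74 / 60 x 10000 = 6290.0 g/m^2


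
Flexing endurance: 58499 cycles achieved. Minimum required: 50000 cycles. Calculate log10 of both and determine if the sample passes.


log10(58499) = 4.77
log10(50000) = 4.70
Passes: Yes


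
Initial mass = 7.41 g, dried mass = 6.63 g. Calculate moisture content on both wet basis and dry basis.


Wet basis = 10.5%
Dry basis = 11.8%

Moisture lost = 7.41 - 6.63 = 0.78 g
Wet basis MC = 0.78 / 7.41 x 100 = 10.5%
Dry basis MC = 0.78 / 6.63 x 100 = 11.8%


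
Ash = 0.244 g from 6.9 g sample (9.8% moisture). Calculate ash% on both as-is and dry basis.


As-is ash = 3.54%
Dry-basis ash = 3.92%

As-is ash% = 0.244 / 6.9 x 100 = 3.54%
Dry mass = 6.9 x (100 - 9.8) / 100 = 6.2238 g
Dry-basis ash% = 0.244 / 6.2238 x 100 = 3.92%


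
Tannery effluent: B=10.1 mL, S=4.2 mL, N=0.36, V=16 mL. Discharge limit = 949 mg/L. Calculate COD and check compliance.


COD = 1062.0 mg/L
Compliant: No

COD = (10.1 - 4.2) x 0.36 x 8000 / 16 = 1062.0 mg/L
Limit: 949 mg/L
Compliant: No


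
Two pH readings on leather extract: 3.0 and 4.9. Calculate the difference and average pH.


Difference = |3.0 - 4.9| = 1.9
Average = (3.0 + 4.9) / 2 = 3.95


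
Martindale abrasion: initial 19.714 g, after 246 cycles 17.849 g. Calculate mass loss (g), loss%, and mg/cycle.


Loss = 19.714 - 17.849 = 1.865 g
Loss% = 1.865 / 19.714 x 100 = 9.46%
Rate = 1.865 / 246 x 1000 = 7.581 mg/cycle


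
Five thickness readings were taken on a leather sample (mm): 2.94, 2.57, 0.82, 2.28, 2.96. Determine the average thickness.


Sum = 2.94 + 2.57 + 0.82 + 2.28 + 2.96 = 11.57
Average = 11.57 / 5 = 2.31 mm


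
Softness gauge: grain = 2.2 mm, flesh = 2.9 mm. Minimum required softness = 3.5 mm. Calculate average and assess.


Average softness = 2.55 mm
Meets requirement: No


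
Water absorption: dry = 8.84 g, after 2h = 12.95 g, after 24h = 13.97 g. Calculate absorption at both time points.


2h absorption = 46.5%
24h absorption = 58.0%

WA (2h) = (12.95 - 8.84) / 8.84 x 100 = 46.5%
WA (24h) = (13.97 - 8.84) / 8.84 x 100 = 58.0%


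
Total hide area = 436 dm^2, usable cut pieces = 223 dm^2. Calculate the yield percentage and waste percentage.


Yield = 223 / 436 x 100 = 51.1%
Waste = 436 - 223 = 213 dm^2
Waste% = 100 - 51.1 = 48.9%


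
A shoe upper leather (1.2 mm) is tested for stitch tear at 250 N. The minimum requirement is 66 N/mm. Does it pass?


STS = 208.3 N/mm
Passes: Yes


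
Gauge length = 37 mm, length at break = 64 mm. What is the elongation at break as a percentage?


73.0%


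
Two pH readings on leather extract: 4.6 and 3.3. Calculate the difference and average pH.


Difference = |4.6 - 3.3| = 1.3
Average = (4.6 + 3.3) / 2 = 3.95


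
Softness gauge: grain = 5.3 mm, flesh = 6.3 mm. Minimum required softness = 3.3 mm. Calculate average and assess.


Average softness = 5.80 mm
Meets requirement: Yes

Average = (5.3 + 6.3) / 2 = 5.80 mm
Minimum = 3.3 mm
Meets requirement: Yes


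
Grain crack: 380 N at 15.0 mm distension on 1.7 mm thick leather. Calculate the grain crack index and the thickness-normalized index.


Crack index = 380 / 15.0 = 25.3 N/mm
Normalized = 25.3 / 1.7 = 14.9 N/mm per mm


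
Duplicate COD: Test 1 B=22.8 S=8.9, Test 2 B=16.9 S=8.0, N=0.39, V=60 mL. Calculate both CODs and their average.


COD1 = 722.8 mg/L
COD2 = 462.8 mg/L
Average = 592.8 mg/L


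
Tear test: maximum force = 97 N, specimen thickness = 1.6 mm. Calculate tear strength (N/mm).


60.6 N/mm

Tear strength = force / thickness
Tear = 97 / 1.6 = 60.6 N/mm


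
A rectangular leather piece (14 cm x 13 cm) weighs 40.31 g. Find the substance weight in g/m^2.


Area = 14 x 13 = 182 cm^2
SW = 40.31 / 182 x 10000 = 2214.8 g/m^2


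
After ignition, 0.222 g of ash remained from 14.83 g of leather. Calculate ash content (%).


Ash% = 0.222 / 14.83 x 100
Ash% = 1.50%


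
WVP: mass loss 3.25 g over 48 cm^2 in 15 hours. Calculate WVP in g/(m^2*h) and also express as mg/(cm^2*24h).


WVP = 45.14 g/(m^2*h)
Daily rate = 108.33 mg/(cm^2*24h)


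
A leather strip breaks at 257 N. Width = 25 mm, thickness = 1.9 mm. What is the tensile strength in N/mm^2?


5.41 N/mm^2

Cross-sectional area = 25 x 1.9 = 47.5 mm^2
Tensile strength = 257 / 47.5 = 5.41 N/mm^2


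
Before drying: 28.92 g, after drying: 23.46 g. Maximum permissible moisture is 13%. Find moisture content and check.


MC = (28.92 - 23.46) / 28.92 x 100 = 18.9%
Maximum: 13%
Acceptable: No


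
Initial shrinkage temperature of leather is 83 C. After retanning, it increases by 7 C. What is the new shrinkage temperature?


90 C

New Ts = 83 + 7 = 90 C


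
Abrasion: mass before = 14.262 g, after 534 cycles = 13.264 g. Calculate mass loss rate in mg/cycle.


Mass loss = 14.262 - 13.264 = 0.998 g
Rate = 0.998 / 534 x 1000 = 1.869 mg/cycle


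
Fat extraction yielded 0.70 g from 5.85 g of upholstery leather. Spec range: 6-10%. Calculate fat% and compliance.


Fat% = 0.70 / 5.85 x 100 = 12.0%
Spec range: 6-10%
Compliant: No


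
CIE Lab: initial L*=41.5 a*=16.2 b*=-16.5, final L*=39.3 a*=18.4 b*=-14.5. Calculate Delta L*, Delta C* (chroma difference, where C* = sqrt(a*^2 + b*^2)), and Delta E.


Delta L* = -2.2
Delta C* = 0.30
Delta E = 3.70


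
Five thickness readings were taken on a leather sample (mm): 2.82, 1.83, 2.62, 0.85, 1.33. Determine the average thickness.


1.89 mm


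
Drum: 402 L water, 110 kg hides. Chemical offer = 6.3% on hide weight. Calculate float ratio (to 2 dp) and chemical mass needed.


Float ratio = 402 / 110 = 3.65
Chemical = 110 x 6.3 / 100 = 6.93 kg


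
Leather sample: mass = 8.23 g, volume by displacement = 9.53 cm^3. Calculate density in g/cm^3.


0.864 g/cm^3


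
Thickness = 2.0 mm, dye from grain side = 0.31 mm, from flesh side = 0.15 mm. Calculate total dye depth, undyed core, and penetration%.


Total dyed = 0.46 mm
Undyed core = 1.54 mm
Penetration = 23.0%


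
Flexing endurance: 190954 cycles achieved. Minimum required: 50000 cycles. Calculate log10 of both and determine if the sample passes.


log10(190954) = 5.28
log10(50000) = 4.70
Passes: Yes


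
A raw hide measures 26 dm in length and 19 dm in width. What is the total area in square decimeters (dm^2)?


494 dm^2


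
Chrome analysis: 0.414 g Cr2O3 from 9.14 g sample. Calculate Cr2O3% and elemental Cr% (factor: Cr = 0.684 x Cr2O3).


Cr2O3 = 4.53%
Cr = 3.10%

Cr2O3% = 0.414 / 9.14 x 100 = 4.53%
Cr% = 4.53 x 0.684 = 3.10%


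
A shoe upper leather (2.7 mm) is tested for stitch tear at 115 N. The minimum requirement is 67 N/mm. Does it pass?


STS = 115 / 2.7 = 42.6 N/mm
Minimum required: 67 N/mm
Passes: No


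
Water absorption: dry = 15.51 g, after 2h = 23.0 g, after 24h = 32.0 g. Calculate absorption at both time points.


WA (2h) = (23.0 - 15.51) / 15.51 x 100 = 48.3%
WA (24h) = (32.0 - 15.51) / 15.51 x 100 = 106.3%


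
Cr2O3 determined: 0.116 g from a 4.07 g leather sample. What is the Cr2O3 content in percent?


2.85%


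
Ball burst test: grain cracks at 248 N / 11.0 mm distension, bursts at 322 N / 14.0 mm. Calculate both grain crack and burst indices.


Crack index = 22.5 N/mm
Burst index = 23.0 N/mm

Crack index = 248 / 11.0 = 22.5 N/mm
Burst index = 322 / 14.0 = 23.0 N/mm


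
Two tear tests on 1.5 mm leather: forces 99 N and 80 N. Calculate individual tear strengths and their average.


Tear 1 = 99 / 1.5 = 66.0 N/mm
Tear 2 = 80 / 1.5 = 53.3 N/mm
Average = (66.0 + 53.3) / 2 = 59.7 N/mm


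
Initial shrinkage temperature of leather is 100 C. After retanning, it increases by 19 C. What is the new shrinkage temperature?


119 C


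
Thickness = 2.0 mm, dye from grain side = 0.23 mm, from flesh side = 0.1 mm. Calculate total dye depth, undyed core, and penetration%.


Total dyed = 0.33 mm
Undyed core = 1.67 mm
Penetration = 16.5%

Total dyed = 0.23 + 0.1 = 0.33 mm
Undyed core = 2.0 - 0.33 = 1.67 mm
Penetration = 0.33 / 2.0 x 100 = 16.5%


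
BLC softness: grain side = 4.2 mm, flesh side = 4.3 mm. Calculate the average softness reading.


4.25 mm

Average = (4.2 + 4.3) / 2
Average = 4.25 mm


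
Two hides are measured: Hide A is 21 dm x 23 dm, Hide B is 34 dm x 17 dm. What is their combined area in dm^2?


Hide A area = 21 x 23 = 483 dm^2
Hide B area = 34 x 17 = 578 dm^2
Total = 483 + 578 = 1061 dm^2


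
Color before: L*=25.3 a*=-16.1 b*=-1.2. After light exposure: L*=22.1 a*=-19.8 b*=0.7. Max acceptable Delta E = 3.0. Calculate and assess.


dL = -3.2, da = -3.7, db = 1.9
dE = sqrt((-3.2)^2 + (-3.7)^2 + (1.9)^2) = 5.25
Max = 3.0
Passes: No


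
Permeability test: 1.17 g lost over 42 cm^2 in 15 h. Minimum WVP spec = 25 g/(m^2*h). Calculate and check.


WVP = 1.17 / (42 x 15) x 10000 = 18.57 g/(m^2*h)
Minimum: 25 g/(m^2*h)
Meets spec: No


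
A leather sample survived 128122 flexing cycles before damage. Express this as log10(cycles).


log10(128122) = 5.11


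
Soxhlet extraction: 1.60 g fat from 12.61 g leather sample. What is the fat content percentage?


12.7%

Fat content = 1.60 / 12.61 x 100
Fat = 12.7%


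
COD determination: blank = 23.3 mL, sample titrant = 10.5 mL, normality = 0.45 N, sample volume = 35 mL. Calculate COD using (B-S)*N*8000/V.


1316.6 mg/L

COD = (23.3 - 10.5) x 0.45 x 8000 / 35
COD = 12.8 x 0.45 x 8000 / 35
COD = 1316.6 mg/L


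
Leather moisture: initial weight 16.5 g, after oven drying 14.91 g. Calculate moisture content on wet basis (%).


Moisture = 16.5 - 14.91 = 1.59 g
MC = 1.59 / 16.5 x 100 = 9.6%


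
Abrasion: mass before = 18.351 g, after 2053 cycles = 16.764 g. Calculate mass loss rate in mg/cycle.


Mass loss = 18.351 - 16.764 = 1.587 g
Rate = 1.587 / 2053 x 1000 = 0.773 mg/cycle


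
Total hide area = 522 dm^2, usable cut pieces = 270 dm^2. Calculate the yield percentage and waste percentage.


Yield = 51.7%
Waste = 48.3%


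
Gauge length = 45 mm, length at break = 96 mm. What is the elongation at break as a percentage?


113.3%

Extension = 96 - 45 = 51 mm
Elongation = 51 / 45 x 100 = 113.3%


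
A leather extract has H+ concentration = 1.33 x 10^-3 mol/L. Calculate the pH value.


pH = 2.88


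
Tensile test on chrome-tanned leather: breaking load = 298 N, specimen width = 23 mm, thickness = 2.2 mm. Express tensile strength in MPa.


Cross-section = 23 x 2.2 = 50.6 mm^2
TS = 298 / 50.6 = 5.89 MPa
(1 N/mm^2 = 1 MPa)


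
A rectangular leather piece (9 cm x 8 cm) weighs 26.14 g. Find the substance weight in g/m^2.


Area = 9 x 8 = 72 cm^2
SW = 26.14 / 72 x 10000 = 3630.6 g/m^2


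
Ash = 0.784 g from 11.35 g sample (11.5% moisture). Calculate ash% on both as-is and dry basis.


As-is ash = 6.91%
Dry-basis ash = 7.81%


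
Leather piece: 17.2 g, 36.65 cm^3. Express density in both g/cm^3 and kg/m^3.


Density = 17.2 / 36.65 = 0.469 g/cm^3
Convert: 0.469 x 1000 = 469 kg/m^3


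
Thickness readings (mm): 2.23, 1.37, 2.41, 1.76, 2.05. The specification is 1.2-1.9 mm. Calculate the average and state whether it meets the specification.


Sum = 9.82
Average = 9.82 / 5 = 1.96 mm
Specification range: 1.2 to 1.9 mm
Within spec: No


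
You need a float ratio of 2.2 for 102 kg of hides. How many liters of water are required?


Water = hide weight x target ratio
Water = 102 x 2.2 = 224.4 L


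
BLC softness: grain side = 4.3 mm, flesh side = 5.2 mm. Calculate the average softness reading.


Average = (4.3 + 5.2) / 2
Average = 4.75 mm


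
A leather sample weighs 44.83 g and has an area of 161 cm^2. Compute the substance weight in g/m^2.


2784.5 g/m^2

Substance weight = mass / area x 10000
SW = 44.83 / 161 x 10000
SW = 2784.5 g/m^2


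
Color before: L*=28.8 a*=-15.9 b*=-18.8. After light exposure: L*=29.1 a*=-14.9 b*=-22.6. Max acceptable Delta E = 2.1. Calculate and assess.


Delta E = 3.94
Passes: No

dL = 0.3, da = 1.0, db = -3.8
dE = sqrt((0.3)^2 + (1.0)^2 + (-3.8)^2) = 3.94
Max = 2.1
Passes: No


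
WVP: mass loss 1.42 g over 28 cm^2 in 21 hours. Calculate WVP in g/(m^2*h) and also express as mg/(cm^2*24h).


WVP = 24.15 g/(m^2*h)
Daily rate = 57.96 mg/(cm^2*24h)

WVP = 1.42 / (28 x 21) x 10000 = 24.15 g/(m^2*h)
Mass loss in mg = 1.42 x 1000 = 1420 mg
Per cm^2 per 24h in mg: 1420 x 24 / (28 x 21) = 34080 / 588 = 57.96 mg/(cm^2*24h)


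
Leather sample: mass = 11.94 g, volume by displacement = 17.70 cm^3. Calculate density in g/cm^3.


Density = mass / volume
Density = 11.94 / 17.70 = 0.675 g/cm^3


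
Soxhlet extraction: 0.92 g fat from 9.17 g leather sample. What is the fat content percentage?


10.0%

Fat content = 0.92 / 9.17 x 100
Fat = 10.0%


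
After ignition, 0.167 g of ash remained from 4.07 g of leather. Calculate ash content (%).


4.10%

Ash% = 0.167 / 4.07 x 100
Ash% = 4.10%


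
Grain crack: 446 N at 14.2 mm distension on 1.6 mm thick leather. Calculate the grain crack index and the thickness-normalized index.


Crack index = 31.4 N/mm
Normalized index = 19.6 N/mm per mm


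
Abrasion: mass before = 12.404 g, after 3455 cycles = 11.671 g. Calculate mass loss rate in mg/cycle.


0.212 mg/cycle

Mass loss = 12.404 - 11.671 = 0.733 g
Rate = 0.733 / 3455 x 1000 = 0.212 mg/cycle


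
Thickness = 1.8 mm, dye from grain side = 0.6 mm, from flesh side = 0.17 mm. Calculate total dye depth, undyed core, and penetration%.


Total dyed = 0.6 + 0.17 = 0.77 mm
Undyed core = 1.8 - 0.77 = 1.03 mm
Penetration = 0.77 / 1.8 x 100 = 42.8%


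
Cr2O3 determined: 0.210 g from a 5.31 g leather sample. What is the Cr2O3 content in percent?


3.95%

Cr2O3% = 0.210 / 5.31 x 100
Cr2O3% = 3.95%


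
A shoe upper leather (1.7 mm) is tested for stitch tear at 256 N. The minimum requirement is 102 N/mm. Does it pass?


STS = 150.6 N/mm
Passes: Yes

STS = 256 / 1.7 = 150.6 N/mm
Minimum required: 102 N/mm
Passes: Yes


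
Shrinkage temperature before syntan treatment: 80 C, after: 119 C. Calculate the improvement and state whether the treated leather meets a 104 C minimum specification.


Improvement = 119 - 80 = 39 C
Spec check: 119 C >= 104 C? Yes


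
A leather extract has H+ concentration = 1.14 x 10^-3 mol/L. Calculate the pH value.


pH = 2.94

pH = -log10[H+]
pH = -log10(1.14 x 10^-3) = 2.94


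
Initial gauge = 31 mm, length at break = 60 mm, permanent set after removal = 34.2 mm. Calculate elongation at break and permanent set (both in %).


Elongation at break = (60 - 31) / 31 x 100 = 93.5%
Permanent set = (34.2 - 31) / 31 x 100 = 10.3%


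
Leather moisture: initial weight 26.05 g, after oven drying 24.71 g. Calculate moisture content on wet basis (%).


5.1%


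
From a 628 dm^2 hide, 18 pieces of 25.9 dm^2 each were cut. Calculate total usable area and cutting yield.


Usable area = 466.2 dm^2
Yield = 74.2%


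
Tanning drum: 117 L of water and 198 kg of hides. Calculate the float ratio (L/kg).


0.6


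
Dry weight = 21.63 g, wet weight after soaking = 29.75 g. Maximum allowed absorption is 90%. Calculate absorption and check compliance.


WA = (29.75 - 21.63) / 21.63 x 100 = 37.5%
Maximum allowed: 90%
Compliant: Yes


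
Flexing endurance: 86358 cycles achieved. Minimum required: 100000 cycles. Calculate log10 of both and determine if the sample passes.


Achieved: log10 = 4.94
Required: log10 = 5.00
Passes: No

log10(86358) = 4.94
log10(100000) = 5.00
Passes: No


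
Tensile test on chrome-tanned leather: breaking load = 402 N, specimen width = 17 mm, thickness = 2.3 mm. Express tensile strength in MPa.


10.28 MPa

Cross-section = 17 x 2.3 = 39.1 mm^2
TS = 402 / 39.1 = 10.28 MPa
(1 N/mm^2 = 1 MPa)


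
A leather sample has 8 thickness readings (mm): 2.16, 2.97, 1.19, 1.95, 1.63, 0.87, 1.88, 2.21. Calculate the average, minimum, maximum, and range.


Average = 1.86 mm
Min = 0.87 mm
Max = 2.97 mm
Range = 2.10 mm


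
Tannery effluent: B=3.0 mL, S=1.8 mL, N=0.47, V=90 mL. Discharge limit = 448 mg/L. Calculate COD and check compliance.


COD = (3.0 - 1.8) x 0.47 x 8000 / 90 = 50.1 mg/L
Limit: 448 mg/L
Compliant: Yes


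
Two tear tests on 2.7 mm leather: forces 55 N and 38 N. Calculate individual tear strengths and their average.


Tear 1 = 20.4 N/mm
Tear 2 = 14.1 N/mm
Average = 17.3 N/mm

Tear 1 = 55 / 2.7 = 20.4 N/mm
Tear 2 = 38 / 2.7 = 14.1 N/mm
Average = (20.4 + 14.1) / 2 = 17.3 N/mm


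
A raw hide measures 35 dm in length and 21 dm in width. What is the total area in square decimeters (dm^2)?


735 dm^2


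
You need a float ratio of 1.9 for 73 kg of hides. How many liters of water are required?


Water = hide weight x target ratio
Water = 73 x 1.9 = 138.7 L


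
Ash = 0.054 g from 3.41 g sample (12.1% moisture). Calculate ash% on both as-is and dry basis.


As-is ash% = 0.054 / 3.41 x 100 = 1.58%
Dry mass = 3.41 x (100 - 12.1) / 100 = 2.99739 g
Dry-basis ash% = 0.054 / 2.99739 x 100 = 1.80%


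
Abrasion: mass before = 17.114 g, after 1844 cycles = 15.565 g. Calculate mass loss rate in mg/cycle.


Mass loss = 17.114 - 15.565 = 1.549 g
Rate = 1.549 / 1844 x 1000 = 0.840 mg/cycle


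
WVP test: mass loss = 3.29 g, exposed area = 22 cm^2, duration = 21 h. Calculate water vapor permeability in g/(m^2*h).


WVP = mass_loss / (area x time) x 10000
WVP = 3.29 / (22 x 21) x 10000
WVP = 3.29 / 462 x 10000 = 71.21 g/(m^2*h)


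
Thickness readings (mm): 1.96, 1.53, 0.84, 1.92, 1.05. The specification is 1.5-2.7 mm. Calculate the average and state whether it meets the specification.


Average = 1.46 mm
Within specification: No

Sum = 7.30
Average = 7.30 / 5 = 1.46 mm
Specification range: 1.5 to 2.7 mm
Within spec: No


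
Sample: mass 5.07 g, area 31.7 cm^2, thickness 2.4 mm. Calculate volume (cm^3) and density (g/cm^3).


Volume = 7.608 cm^3
Density = 0.666 g/cm^3


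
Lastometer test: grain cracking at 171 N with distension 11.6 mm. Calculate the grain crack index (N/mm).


14.7 N/mm


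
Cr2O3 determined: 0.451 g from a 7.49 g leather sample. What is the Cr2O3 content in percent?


Cr2O3% = 0.451 / 7.49 x 100
Cr2O3% = 6.02%


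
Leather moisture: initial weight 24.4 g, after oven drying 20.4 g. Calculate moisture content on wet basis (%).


Moisture = 24.4 - 20.4 = 4.00 g
MC = 4.00 / 24.4 x 100 = 16.4%


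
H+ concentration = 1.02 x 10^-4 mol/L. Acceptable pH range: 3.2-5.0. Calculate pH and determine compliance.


pH = -log10(1.02 x 10^-4) = 3.99
Range: 3.2 to 5.0
Compliant: Yes


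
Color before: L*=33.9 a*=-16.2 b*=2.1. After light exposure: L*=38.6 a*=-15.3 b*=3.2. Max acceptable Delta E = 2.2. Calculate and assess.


dL = 4.7, da = 0.9, db = 1.1
dE = sqrt((4.7)^2 + (0.9)^2 + (1.1)^2) = 4.91
Max = 2.2
Passes: No


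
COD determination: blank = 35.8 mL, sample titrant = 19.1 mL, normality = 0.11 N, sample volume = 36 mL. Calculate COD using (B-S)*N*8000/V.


408.2 mg/L

COD = (35.8 - 19.1) x 0.11 x 8000 / 36
COD = 16.7 x 0.11 x 8000 / 36
COD = 408.2 mg/L


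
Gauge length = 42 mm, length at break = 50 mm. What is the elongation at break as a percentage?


19.0%


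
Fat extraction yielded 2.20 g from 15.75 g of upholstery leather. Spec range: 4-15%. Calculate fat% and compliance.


Fat content = 14.0%
Compliant: Yes

Fat% = 2.20 / 15.75 x 100 = 14.0%
Spec range: 4-15%
Compliant: Yes


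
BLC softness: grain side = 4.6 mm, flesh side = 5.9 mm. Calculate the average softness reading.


5.25 mm

Average = (4.6 + 5.9) / 2
Average = 5.25 mm


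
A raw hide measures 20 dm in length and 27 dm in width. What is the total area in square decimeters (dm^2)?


540 dm^2


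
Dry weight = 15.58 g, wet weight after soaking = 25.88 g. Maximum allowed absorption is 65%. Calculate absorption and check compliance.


WA = (25.88 - 15.58) / 15.58 x 100 = 66.1%
Maximum allowed: 65%
Compliant: No


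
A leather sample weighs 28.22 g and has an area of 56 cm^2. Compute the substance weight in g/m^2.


5039.3 g/m^2

Substance weight = mass / area x 10000
SW = 28.22 / 56 x 10000
SW = 5039.3 g/m^2


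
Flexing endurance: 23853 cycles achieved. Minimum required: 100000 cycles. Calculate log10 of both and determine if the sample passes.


Achieved: log10 = 4.38
Required: log10 = 5.00
Passes: No

log10(23853) = 4.38
log10(100000) = 5.00
Passes: No


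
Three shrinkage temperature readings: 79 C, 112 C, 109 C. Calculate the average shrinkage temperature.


Average = (79 + 112 + 109) / 3
Average = 300 / 3 = 100.0 C
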